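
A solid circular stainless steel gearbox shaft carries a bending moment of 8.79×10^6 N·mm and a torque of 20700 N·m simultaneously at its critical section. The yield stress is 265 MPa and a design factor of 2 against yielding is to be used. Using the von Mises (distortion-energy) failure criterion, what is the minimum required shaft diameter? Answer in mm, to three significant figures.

d = 115 mm

σ_allow = σ_y/n = 265/2 = 132.5 MPa.
For a solid shaft σ_b = 32M/(πd³) and τ = 16T/(πd³), so the von Mises stress is σ' = (16/πd³)·√(4M²+3T²).
√(4M²+3T²) = √(4×(8.790×10^6)² + 3×(2.070×10^7)²) = 3.993×10^7 N·mm.
d³ = 16×3.993×10^7/(π×132.5) = 1.535×10^6 mm³.
d = 115.4 mm.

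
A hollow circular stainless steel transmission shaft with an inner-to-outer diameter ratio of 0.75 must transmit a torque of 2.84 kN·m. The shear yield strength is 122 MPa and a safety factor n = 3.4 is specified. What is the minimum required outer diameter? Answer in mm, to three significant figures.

τ_allow = 122/3.4 = 35.88 MPa.
For a hollow shaft τ = 16T/[πd_o³(1−k⁴)] with k = 0.75, so 1−k⁴ = 0.6836.
d_o³ = 16T/[π τ_allow (1−k⁴)] = 16×2840000/(π×35.88×0.6836) = 589700 mm³.
d_o = 83.86 mm.

d_o = 83.9 mm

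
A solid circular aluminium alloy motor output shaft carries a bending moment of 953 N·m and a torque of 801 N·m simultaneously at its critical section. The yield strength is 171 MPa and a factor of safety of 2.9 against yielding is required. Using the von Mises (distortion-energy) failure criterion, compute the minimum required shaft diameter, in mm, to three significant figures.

d = 58.8 mm

σ_allow = σ_y/n = 171/2.9 = 58.97 MPa.
For a solid shaft σ_b = 32M/(πd³) and τ = 16T/(πd³), so the von Mises stress is σ' = (16/πd³)·√(4M²+3T²).
√(4M²+3T²) = √(4×(953000)² + 3×(801000)²) = 2.357×10^6 N·mm.
d³ = 16×2.357×10^6/(π×58.97) = 203600 mm³.
d = 58.83 mm.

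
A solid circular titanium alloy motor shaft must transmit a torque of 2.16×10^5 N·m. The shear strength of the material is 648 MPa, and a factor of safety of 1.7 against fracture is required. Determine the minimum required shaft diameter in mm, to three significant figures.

d = 142 mm

Allowable shear stress τ_allow = 648/1.7 = 381.2 MPa.
For a solid shaft τ = 16T/(πd³), so d³ = 16T/(π τ_allow) = 16×2.1600×10^8/(π×381.2) = 2.886×10^6 mm³.
d = (2.886×10^6)^(1/3) = 142.4 mm.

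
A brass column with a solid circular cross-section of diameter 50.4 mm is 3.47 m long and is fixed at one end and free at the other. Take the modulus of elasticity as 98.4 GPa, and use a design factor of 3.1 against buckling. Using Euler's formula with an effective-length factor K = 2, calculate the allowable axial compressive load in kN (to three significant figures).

P_allow = 2.06 kN

I = πd⁴/64 = π×50.4⁴/64 = 316700 mm⁴.
Effective length L_e = KL = 2×3.47 m = 6940 mm.
Euler critical load P_cr = π²EI/L_e² = π²×98400×316700/6940² = 6387 N.
P_allow = P_cr/n = 6387/3.1 = 2060 N.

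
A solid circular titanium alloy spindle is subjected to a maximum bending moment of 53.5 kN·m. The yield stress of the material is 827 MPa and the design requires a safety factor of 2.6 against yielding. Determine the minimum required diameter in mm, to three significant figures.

σ_allow = 827/2.6 = 318.1 MPa.
For a solid circular section σ = 32M/(πd³), so d³ = 32M/(π σ_allow) = 32×5.3500×10^7/(π×318.1) = 1.713×10^6 mm³.
d = 119.7 mm.

d = 120 mm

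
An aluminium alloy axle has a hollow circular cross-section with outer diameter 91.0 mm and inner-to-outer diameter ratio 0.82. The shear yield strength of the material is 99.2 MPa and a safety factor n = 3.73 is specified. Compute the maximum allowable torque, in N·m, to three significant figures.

τ_allow = 99.2/3.73 = 26.60 MPa.
For a hollow shaft T_allow = τ_allow·πd_o³(1−k⁴)/16 with 1−k⁴ = 0.5479, so πd_o³(1−k⁴)/16 = 81070 mm³.
T_allow = 26.60×81070 = 2.156×10^6 N·mm = 2156 N·m.

T_allow = 2160 N·m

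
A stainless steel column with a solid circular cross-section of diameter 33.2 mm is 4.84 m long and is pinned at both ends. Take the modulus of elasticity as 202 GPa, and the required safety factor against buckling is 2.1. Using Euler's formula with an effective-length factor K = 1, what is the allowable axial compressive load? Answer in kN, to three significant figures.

I = πd⁴/64 = π×33.2⁴/64 = 59640 mm⁴.
Effective length L_e = KL = 1×4.84 m = 4840 mm.
Euler critical load P_cr = π²EI/L_e² = π²×202000×59640/4840² = 5076 N.
P_allow = P_cr/n = 5076/2.1 = 2417 N.

P_allow = 2.42 kN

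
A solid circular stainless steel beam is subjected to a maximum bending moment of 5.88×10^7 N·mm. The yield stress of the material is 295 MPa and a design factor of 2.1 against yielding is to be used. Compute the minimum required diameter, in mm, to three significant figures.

d = 162 mm

σ_allow = 295/2.1 = 140.5 MPa.
For a solid circular section σ = 32M/(πd³), so d³ = 32M/(π σ_allow) = 32×5.8800×10^7/(π×140.5) = 4.264×10^6 mm³.
d = 162.2 mm.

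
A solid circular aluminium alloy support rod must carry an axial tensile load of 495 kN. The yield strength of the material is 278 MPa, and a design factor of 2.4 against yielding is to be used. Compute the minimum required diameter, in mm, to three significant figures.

d = 73.8 mm

Allowable stress σ_allow = 278/2.4 = 115.8 MPa.
Required area A = F/σ_allow = 495000/115.8 = 4273 mm².
A = πd²/4 → d = √(4A/π) = 73.76 mm.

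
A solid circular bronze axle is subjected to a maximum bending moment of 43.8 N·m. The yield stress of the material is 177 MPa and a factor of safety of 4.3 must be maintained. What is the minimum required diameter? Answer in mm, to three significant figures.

d = 22.1 mm

σ_allow = 177/4.3 = 41.16 MPa.
For a solid circular section σ = 32M/(πd³), so d³ = 32M/(π σ_allow) = 32×43800/(π×41.16) = 10840 mm³.
d = 22.13 mm.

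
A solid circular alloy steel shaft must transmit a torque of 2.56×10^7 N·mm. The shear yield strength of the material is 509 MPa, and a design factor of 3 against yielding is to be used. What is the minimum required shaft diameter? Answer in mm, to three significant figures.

Allowable shear stress τ_allow = 509/3 = 169.7 MPa.
For a solid shaft τ = 16T/(πd³), so d³ = 16T/(π τ_allow) = 16×2.5600×10^7/(π×169.7) = 768400 mm³.
d = (768400)^(1/3) = 91.59 mm.

d = 91.6 mm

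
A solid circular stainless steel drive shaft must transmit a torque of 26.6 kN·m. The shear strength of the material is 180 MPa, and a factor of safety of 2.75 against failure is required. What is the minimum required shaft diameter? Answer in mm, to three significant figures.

d = 127 mm

Allowable shear stress τ_allow = 180/2.75 = 65.45 MPa.
For a solid shaft τ = 16T/(πd³), so d³ = 16T/(π τ_allow) = 16×2.6600×10^7/(π×65.45) = 2.070×10^6 mm³.
d = (2.070×10^6)^(1/3) = 127.4 mm.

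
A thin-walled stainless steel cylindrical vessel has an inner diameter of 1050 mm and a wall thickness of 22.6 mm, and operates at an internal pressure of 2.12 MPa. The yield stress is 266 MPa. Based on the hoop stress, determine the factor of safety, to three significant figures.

σ_h = pD/(2t) = 2.12×1050/(2×22.6) = 49.25 MPa.
n = 266/49.25 = 5.401.

n = 5.40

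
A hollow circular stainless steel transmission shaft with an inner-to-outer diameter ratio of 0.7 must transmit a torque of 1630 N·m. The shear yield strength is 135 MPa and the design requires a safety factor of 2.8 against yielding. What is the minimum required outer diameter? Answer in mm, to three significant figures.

τ_allow = 135/2.8 = 48.21 MPa.
For a hollow shaft τ = 16T/[πd_o³(1−k⁴)] with k = 0.7, so 1−k⁴ = 0.7599.
d_o³ = 16T/[π τ_allow (1−k⁴)] = 16×1630000/(π×48.21×0.7599) = 226600 mm³.
d_o = 60.96 mm.

d_o = 61.0 mm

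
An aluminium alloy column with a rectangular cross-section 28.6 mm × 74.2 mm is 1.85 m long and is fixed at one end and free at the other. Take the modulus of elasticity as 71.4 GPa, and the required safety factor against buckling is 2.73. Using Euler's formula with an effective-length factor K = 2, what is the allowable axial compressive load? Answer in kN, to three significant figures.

Buckling occurs about the weak axis: I_min = h·b³/12 = 74.2×28.6³/12 = 144700 mm⁴ (b = 28.6 mm is the smaller dimension).
Effective length L_e = KL = 2×1.85 m = 3700 mm.
Euler critical load P_cr = π²EI/L_e² = π²×71400×144700/3700² = 7446 N.
P_allow = P_cr/n = 7446/2.73 = 2727 N.

P_allow = 2.73 kN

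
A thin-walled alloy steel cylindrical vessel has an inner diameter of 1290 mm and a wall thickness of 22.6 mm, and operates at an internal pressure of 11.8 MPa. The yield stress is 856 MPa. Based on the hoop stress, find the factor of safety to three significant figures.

σ_h = pD/(2t) = 11.8×1290/(2×22.6) = 336.8 MPa.
n = 856/336.8 = 2.542.

n = 2.54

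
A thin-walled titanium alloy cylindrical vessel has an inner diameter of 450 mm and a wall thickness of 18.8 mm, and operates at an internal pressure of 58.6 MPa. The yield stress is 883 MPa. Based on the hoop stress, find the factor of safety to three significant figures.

σ_h = pD/(2t) = 58.6×450/(2×18.8) = 701.3 MPa.
n = 883/701.3 = 1.259.

n = 1.26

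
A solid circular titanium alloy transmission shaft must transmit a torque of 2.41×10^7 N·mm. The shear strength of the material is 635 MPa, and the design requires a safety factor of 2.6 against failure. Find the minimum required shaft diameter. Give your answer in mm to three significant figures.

Allowable shear stress τ_allow = 635/2.6 = 244.2 MPa.
For a solid shaft τ = 16T/(πd³), so d³ = 16T/(π τ_allow) = 16×2.4100×10^7/(π×244.2) = 502600 mm³.
d = (502600)^(1/3) = 79.51 mm.

d = 79.5 mm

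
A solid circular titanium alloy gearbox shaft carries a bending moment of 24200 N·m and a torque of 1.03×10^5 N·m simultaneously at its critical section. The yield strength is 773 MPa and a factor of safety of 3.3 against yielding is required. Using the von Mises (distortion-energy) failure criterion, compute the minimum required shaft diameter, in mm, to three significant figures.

σ_allow = σ_y/n = 773/3.3 = 234.2 MPa.
For a solid shaft σ_b = 32M/(πd³) and τ = 16T/(πd³), so the von Mises stress is σ' = (16/πd³)·√(4M²+3T²).
√(4M²+3T²) = √(4×(2.420×10^7)² + 3×(1.030×10^8)²) = 1.849×10^8 N·mm.
d³ = 16×1.849×10^8/(π×234.2) = 4.019×10^6 mm³.
d = 159.0 mm.

d = 159 mm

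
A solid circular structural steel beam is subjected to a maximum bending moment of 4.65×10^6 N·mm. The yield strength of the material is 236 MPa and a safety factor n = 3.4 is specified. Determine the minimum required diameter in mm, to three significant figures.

σ_allow = 236/3.4 = 69.41 MPa.
For a solid circular section σ = 32M/(πd³), so d³ = 32M/(π σ_allow) = 32×4650000/(π×69.41) = 682400 mm³.
d = 88.04 mm.

d = 88.0 mm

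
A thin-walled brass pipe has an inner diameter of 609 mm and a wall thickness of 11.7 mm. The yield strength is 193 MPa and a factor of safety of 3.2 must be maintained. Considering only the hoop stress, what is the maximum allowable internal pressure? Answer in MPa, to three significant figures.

σ_allow = 193/3.2 = 60.31 MPa.
σ_h = pD/(2t) → p_allow = 2σ_allow t/D = 2×60.31×11.7/609 = 2.317 MPa.

p_allow = 2.32 MPa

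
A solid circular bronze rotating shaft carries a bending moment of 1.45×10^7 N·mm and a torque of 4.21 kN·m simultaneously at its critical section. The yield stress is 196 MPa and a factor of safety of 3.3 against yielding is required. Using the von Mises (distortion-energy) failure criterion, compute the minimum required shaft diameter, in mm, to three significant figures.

σ_allow = σ_y/n = 196/3.3 = 59.39 MPa.
For a solid shaft σ_b = 32M/(πd³) and τ = 16T/(πd³), so the von Mises stress is σ' = (16/πd³)·√(4M²+3T²).
√(4M²+3T²) = √(4×(1.450×10^7)² + 3×(4.210×10^6)²) = 2.990×10^7 N·mm.
d³ = 16×2.990×10^7/(π×59.39) = 2.564×10^6 mm³.
d = 136.9 mm.

d = 137 mm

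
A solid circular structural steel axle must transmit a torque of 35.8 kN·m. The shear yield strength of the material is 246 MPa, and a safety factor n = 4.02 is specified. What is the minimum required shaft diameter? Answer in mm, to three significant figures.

Allowable shear stress τ_allow = 246/4.02 = 61.19 MPa.
For a solid shaft τ = 16T/(πd³), so d³ = 16T/(π τ_allow) = 16×3.5800×10^7/(π×61.19) = 2.980×10^6 mm³.
d = (2.980×10^6)^(1/3) = 143.9 mm.

d = 144 mm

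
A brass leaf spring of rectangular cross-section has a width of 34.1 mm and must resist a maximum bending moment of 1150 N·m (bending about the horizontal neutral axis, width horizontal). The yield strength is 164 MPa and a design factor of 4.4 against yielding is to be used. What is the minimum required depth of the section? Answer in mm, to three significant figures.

h = 73.7 mm

σ_allow = 164/4.4 = 37.27 MPa.
For a rectangular section σ = 6M/(bh²), so h² = 6M/(b σ_allow) = 6×1150000/(34.1×37.27) = 5429 mm².
h = 73.68 mm.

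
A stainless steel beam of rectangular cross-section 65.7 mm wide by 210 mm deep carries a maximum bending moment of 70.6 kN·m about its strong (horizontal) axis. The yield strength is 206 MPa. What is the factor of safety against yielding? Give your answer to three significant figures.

Section modulus S = bh²/6 = 65.7×210²/6 = 482900 mm³.
σ = M/S = 7.0600×10^7/482900 = 146.2 MPa.
n = 206/146.2 = 1.409.

n = 1.41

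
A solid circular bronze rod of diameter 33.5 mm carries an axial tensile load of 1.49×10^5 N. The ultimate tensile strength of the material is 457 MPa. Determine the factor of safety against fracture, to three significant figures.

n = 2.70

A = πd²/4 = 881.4 mm².
σ = F/A = 149000/881.4 = 169.0 MPa.
n = 457/169.0 = 2.703.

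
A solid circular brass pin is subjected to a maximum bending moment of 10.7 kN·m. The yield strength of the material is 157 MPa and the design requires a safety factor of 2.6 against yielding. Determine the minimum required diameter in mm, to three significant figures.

σ_allow = 157/2.6 = 60.38 MPa.
For a solid circular section σ = 32M/(πd³), so d³ = 32M/(π σ_allow) = 32×1.0700×10^7/(π×60.38) = 1.805×10^6 mm³.
d = 121.8 mm.

d = 122 mm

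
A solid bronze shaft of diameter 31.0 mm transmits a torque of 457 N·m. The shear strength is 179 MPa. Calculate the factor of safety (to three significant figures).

n = 2.29

τ = 16T/(πd³) = 16×457000/(π×31.0³) = 78.13 MPa.
n = τ_limit/τ = 179/78.13 = 2.291.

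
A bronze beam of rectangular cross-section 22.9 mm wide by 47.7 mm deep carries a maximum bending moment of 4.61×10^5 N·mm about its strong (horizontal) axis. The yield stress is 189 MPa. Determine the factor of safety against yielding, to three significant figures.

n = 3.56

Section modulus S = bh²/6 = 22.9×47.7²/6 = 8684 mm³.
σ = M/S = 461000/8684 = 53.09 MPa.
n = 189/53.09 = 3.560.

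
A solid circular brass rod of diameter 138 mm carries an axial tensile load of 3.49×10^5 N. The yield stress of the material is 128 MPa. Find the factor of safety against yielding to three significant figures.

n = 5.49

A = πd²/4 = 14960 mm².
σ = F/A = 349000/14960 = 23.33 MPa.
n = 128/23.33 = 5.486.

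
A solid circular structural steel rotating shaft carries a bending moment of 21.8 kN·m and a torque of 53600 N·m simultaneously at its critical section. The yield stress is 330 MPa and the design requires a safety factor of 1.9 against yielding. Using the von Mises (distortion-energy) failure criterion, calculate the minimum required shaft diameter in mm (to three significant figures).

σ_allow = σ_y/n = 330/1.9 = 173.7 MPa.
For a solid shaft σ_b = 32M/(πd³) and τ = 16T/(πd³), so the von Mises stress is σ' = (16/πd³)·√(4M²+3T²).
√(4M²+3T²) = √(4×(2.180×10^7)² + 3×(5.360×10^7)²) = 1.026×10^8 N·mm.
d³ = 16×1.026×10^8/(π×173.7) = 3.008×10^6 mm³.
d = 144.3 mm.

d = 144 mm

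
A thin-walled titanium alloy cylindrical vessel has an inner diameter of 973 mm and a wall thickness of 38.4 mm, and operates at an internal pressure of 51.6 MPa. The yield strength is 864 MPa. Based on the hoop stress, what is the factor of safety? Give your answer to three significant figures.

n = 1.32

σ_h = pD/(2t) = 51.6×973/(2×38.4) = 653.7 MPa.
n = 864/653.7 = 1.322.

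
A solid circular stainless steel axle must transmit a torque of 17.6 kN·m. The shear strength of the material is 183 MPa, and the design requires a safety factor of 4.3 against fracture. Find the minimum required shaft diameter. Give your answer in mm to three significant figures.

Allowable shear stress τ_allow = 183/4.3 = 42.56 MPa.
For a solid shaft τ = 16T/(πd³), so d³ = 16T/(π τ_allow) = 16×1.7600×10^7/(π×42.56) = 2.106×10^6 mm³.
d = (2.106×10^6)^(1/3) = 128.2 mm.

d = 128 mm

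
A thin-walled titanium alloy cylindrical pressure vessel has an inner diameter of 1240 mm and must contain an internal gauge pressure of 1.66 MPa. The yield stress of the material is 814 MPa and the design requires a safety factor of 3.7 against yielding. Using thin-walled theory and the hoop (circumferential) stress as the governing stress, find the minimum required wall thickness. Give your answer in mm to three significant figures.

t = 4.68 mm

σ_allow = 814/3.7 = 220.0 MPa.
Hoop stress σ_h = pD/(2t), so t = pD/(2σ_allow) = 1.66×1240/(2×220.0) = 4.678 mm.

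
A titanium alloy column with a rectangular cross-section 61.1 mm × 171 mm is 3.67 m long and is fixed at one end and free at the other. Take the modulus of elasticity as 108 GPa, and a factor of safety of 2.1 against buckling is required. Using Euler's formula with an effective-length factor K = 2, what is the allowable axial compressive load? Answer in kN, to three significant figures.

P_allow = 30.6 kN

Buckling occurs about the weak axis: I_min = h·b³/12 = 171×61.1³/12 = 3.250×10^6 mm⁴ (b = 61.1 mm is the smaller dimension).
Effective length L_e = KL = 2×3.67 m = 7340 mm.
Euler critical load P_cr = π²EI/L_e² = π²×108000×3.250×10^6/7340² = 64310 N.
P_allow = P_cr/n = 64310/2.1 = 30620 N.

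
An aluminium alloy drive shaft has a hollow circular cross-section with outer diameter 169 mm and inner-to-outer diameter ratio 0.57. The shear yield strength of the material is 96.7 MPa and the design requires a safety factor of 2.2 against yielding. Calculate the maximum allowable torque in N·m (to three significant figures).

T_allow = 37300 N·m

τ_allow = 96.7/2.2 = 43.95 MPa.
For a hollow shaft T_allow = τ_allow·πd_o³(1−k⁴)/16 with 1−k⁴ = 0.8944, so πd_o³(1−k⁴)/16 = 847700 mm³.
T_allow = 43.95×847700 = 3.726×10^7 N·mm = 37260 N·m.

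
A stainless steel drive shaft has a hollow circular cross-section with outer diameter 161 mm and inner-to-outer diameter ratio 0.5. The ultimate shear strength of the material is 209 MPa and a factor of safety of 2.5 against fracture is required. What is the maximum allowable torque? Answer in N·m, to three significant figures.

τ_allow = 209/2.5 = 83.60 MPa.
For a hollow shaft T_allow = τ_allow·πd_o³(1−k⁴)/16 with 1−k⁴ = 0.9375, so πd_o³(1−k⁴)/16 = 768200 mm³.
T_allow = 83.60×768200 = 6.422×10^7 N·mm = 64220 N·m.

T_allow = 64200 N·m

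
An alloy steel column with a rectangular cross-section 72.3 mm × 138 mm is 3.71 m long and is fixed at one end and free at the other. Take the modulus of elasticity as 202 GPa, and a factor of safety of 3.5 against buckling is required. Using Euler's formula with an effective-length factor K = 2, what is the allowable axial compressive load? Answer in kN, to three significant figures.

P_allow = 45.0 kN

Buckling occurs about the weak axis: I_min = h·b³/12 = 138×72.3³/12 = 4.346×10^6 mm⁴ (b = 72.3 mm is the smaller dimension).
Effective length L_e = KL = 2×3.71 m = 7420 mm.
Euler critical load P_cr = π²EI/L_e² = π²×202000×4.346×10^6/7420² = 157400 N.
P_allow = P_cr/n = 157400/3.5 = 44970 N.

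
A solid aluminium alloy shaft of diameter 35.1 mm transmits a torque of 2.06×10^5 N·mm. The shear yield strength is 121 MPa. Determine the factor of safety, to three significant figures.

n = 4.99

τ = 16T/(πd³) = 16×206000/(π×35.1³) = 24.26 MPa.
n = τ_limit/τ = 121/24.26 = 4.987.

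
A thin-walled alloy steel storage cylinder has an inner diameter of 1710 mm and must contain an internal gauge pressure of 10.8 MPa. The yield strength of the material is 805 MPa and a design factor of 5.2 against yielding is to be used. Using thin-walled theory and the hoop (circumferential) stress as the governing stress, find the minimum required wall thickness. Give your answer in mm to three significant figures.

t = 59.6 mm

σ_allow = 805/5.2 = 154.8 MPa.
Hoop stress σ_h = pD/(2t), so t = pD/(2σ_allow) = 10.8×1710/(2×154.8) = 59.65 mm.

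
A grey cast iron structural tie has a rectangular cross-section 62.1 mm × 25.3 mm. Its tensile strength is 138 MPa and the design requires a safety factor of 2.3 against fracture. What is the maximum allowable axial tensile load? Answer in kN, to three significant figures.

F_allow = 94.3 kN

σ_allow = 138/2.3 = 60.00 MPa.
A = 62.1×25.3 = 1571 mm².
F_allow = σ_allow × A = 60.00×1571 = 94270 N.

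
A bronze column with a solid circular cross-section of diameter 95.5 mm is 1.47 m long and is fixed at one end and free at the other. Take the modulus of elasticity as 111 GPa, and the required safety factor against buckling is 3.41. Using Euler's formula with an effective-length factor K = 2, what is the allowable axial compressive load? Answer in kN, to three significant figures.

I = πd⁴/64 = π×95.5⁴/64 = 4.083×10^6 mm⁴.
Effective length L_e = KL = 2×1.47 m = 2940 mm.
Euler critical load P_cr = π²EI/L_e² = π²×111000×4.083×10^6/2940² = 517500 N.
P_allow = P_cr/n = 517500/3.41 = 151800 N.

P_allow = 152 kN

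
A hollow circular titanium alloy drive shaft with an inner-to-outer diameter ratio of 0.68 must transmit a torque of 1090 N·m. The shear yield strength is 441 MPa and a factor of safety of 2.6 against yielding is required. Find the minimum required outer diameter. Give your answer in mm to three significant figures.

τ_allow = 441/2.6 = 169.6 MPa.
For a hollow shaft τ = 16T/[πd_o³(1−k⁴)] with k = 0.68, so 1−k⁴ = 0.7862.
d_o³ = 16T/[π τ_allow (1−k⁴)] = 16×1090000/(π×169.6×0.7862) = 41630 mm³.
d_o = 34.66 mm.

d_o = 34.7 mm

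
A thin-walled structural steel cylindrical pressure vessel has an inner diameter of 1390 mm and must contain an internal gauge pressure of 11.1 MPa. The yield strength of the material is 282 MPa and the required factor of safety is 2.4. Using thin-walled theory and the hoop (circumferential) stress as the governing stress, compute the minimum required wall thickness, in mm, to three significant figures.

t = 65.7 mm

σ_allow = 282/2.4 = 117.5 MPa.
Hoop stress σ_h = pD/(2t), so t = pD/(2σ_allow) = 11.1×1390/(2×117.5) = 65.66 mm.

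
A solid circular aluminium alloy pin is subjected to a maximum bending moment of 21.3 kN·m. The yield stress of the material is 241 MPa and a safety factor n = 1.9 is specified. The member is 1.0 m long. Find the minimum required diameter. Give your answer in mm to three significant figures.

d = 120 mm

σ_allow = 241/1.9 = 126.8 MPa.
For a solid circular section σ = 32M/(πd³), so d³ = 32M/(π σ_allow) = 32×2.1300×10^7/(π×126.8) = 1.710×10^6 mm³.
d = 119.6 mm.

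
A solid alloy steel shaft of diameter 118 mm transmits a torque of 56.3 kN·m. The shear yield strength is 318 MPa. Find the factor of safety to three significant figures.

n = 1.82

τ = 16T/(πd³) = 16×5.6300×10^7/(π×118³) = 174.5 MPa.
n = τ_limit/τ = 318/174.5 = 1.822.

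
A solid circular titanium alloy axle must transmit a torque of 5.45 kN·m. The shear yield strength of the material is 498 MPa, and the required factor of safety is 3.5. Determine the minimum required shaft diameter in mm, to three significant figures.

Allowable shear stress τ_allow = 498/3.5 = 142.3 MPa.
For a solid shaft τ = 16T/(πd³), so d³ = 16T/(π τ_allow) = 16×5450000/(π×142.3) = 195100 mm³.
d = (195100)^(1/3) = 58.00 mm.

d = 58.0 mm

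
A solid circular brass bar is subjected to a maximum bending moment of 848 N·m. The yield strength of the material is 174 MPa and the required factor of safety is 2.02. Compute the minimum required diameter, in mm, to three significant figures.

d = 46.5 mm

σ_allow = 174/2.02 = 86.14 MPa.
For a solid circular section σ = 32M/(πd³), so d³ = 32M/(π σ_allow) = 32×848000/(π×86.14) = 100300 mm³.
d = 46.46 mm.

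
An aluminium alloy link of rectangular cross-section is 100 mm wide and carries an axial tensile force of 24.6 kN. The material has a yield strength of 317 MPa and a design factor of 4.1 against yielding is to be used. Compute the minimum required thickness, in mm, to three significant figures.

t = 3.18 mm

σ_allow = 317/4.1 = 77.32 MPa.
Required area A = F/σ_allow = 24600/77.32 = 318.2 mm².
t = A/w = 318.2/100 = 3.182 mm.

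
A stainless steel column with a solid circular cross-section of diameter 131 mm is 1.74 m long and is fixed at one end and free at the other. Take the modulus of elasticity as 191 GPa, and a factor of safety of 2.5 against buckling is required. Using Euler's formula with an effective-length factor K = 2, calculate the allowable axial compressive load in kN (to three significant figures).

I = πd⁴/64 = π×131⁴/64 = 1.446×10^7 mm⁴.
Effective length L_e = KL = 2×1.74 m = 3480 mm.
Euler critical load P_cr = π²EI/L_e² = π²×191000×1.446×10^7/3480² = 2.250×10^6 N.
P_allow = P_cr/n = 2.250×10^6/2.5 = 900100 N.

P_allow = 900 kN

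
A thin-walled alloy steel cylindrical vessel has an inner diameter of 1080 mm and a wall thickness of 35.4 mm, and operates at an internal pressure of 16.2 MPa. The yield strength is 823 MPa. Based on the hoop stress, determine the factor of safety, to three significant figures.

n = 3.33

σ_h = pD/(2t) = 16.2×1080/(2×35.4) = 247.1 MPa.
n = 823/247.1 = 3.330.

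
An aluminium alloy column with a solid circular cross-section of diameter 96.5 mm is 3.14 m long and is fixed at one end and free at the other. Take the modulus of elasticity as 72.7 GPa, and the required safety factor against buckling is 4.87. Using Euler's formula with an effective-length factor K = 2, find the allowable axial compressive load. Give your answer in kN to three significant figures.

I = πd⁴/64 = π×96.5⁴/64 = 4.257×10^6 mm⁴.
Effective length L_e = KL = 2×3.14 m = 6280 mm.
Euler critical load P_cr = π²EI/L_e² = π²×72700×4.257×10^6/6280² = 77450 N.
P_allow = P_cr/n = 77450/4.87 = 15900 N.

P_allow = 15.9 kN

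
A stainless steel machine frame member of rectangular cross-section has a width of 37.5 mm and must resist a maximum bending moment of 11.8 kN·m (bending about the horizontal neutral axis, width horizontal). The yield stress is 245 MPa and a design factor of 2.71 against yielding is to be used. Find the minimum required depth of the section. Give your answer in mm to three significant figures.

σ_allow = 245/2.71 = 90.41 MPa.
For a rectangular section σ = 6M/(bh²), so h² = 6M/(b σ_allow) = 6×1.1800×10^7/(37.5×90.41) = 20880 mm².
h = 144.5 mm.

h = 145 mm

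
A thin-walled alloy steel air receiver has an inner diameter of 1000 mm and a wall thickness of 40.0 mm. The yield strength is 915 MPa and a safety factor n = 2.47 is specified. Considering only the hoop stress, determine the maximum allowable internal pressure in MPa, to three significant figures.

σ_allow = 915/2.47 = 370.4 MPa.
σ_h = pD/(2t) → p_allow = 2σ_allow t/D = 2×370.4×40.0/1000 = 29.64 MPa.

p_allow = 29.6 MPa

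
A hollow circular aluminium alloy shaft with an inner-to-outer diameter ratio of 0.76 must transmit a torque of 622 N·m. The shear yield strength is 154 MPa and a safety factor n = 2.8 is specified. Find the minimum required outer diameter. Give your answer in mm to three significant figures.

d_o = 44.2 mm

τ_allow = 154/2.8 = 55.00 MPa.
For a hollow shaft τ = 16T/[πd_o³(1−k⁴)] with k = 0.76, so 1−k⁴ = 0.6664.
d_o³ = 16T/[π τ_allow (1−k⁴)] = 16×622000/(π×55.00×0.6664) = 86430 mm³.
d_o = 44.21 mm.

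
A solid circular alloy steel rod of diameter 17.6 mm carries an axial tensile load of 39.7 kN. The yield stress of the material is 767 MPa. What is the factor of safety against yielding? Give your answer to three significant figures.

A = πd²/4 = 243.3 mm².
σ = F/A = 39700/243.3 = 163.2 MPa.
n = 767/163.2 = 4.700.

n = 4.70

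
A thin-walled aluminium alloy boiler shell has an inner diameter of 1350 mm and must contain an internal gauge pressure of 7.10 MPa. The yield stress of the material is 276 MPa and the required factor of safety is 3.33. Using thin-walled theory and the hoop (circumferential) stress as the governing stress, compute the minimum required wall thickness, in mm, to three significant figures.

σ_allow = 276/3.33 = 82.88 MPa.
Hoop stress σ_h = pD/(2t), so t = pD/(2σ_allow) = 7.10×1350/(2×82.88) = 57.82 mm.

t = 57.8 mm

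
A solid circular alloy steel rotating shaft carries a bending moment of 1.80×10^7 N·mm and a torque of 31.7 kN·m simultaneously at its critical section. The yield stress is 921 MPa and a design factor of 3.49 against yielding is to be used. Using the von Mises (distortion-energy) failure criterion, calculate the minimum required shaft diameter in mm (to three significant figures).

σ_allow = σ_y/n = 921/3.49 = 263.9 MPa.
For a solid shaft σ_b = 32M/(πd³) and τ = 16T/(πd³), so the von Mises stress is σ' = (16/πd³)·√(4M²+3T²).
√(4M²+3T²) = √(4×(1.800×10^7)² + 3×(3.170×10^7)²) = 6.566×10^7 N·mm.
d³ = 16×6.566×10^7/(π×263.9) = 1.267×10^6 mm³.
d = 108.2 mm.

d = 108 mm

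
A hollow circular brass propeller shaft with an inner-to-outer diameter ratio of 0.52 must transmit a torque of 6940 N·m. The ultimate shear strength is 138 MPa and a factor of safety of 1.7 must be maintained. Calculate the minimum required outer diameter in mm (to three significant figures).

τ_allow = 138/1.7 = 81.18 MPa.
For a hollow shaft τ = 16T/[πd_o³(1−k⁴)] with k = 0.52, so 1−k⁴ = 0.9269.
d_o³ = 16T/[π τ_allow (1−k⁴)] = 16×6940000/(π×81.18×0.9269) = 469800 mm³.
d_o = 77.74 mm.

d_o = 77.7 mm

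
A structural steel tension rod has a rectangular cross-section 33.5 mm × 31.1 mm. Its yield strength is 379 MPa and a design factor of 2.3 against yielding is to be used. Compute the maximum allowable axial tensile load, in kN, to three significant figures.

F_allow = 172 kN

σ_allow = 379/2.3 = 164.8 MPa.
A = 33.5×31.1 = 1042 mm².
F_allow = σ_allow × A = 164.8×1042 = 171700 N.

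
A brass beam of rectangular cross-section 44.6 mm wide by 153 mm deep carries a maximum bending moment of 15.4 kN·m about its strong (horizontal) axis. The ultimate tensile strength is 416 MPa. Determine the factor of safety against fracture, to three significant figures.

Section modulus S = bh²/6 = 44.6×153²/6 = 174000 mm³.
σ = M/S = 1.5400×10^7/174000 = 88.50 MPa.
n = 416/88.50 = 4.700.

n = 4.70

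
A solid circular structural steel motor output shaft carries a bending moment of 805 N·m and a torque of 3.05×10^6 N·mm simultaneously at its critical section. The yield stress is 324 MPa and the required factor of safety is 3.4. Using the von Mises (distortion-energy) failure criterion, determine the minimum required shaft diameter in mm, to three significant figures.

σ_allow = σ_y/n = 324/3.4 = 95.29 MPa.
For a solid shaft σ_b = 32M/(πd³) and τ = 16T/(πd³), so the von Mises stress is σ' = (16/πd³)·√(4M²+3T²).
√(4M²+3T²) = √(4×(805000)² + 3×(3.050×10^6)²) = 5.523×10^6 N·mm.
d³ = 16×5.523×10^6/(π×95.29) = 295200 mm³.
d = 66.58 mm.

d = 66.6 mm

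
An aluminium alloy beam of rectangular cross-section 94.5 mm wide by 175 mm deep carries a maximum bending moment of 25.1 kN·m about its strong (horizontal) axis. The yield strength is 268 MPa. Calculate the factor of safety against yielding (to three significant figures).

Section modulus S = bh²/6 = 94.5×175²/6 = 482300 mm³.
σ = M/S = 2.5100×10^7/482300 = 52.04 MPa.
n = 268/52.04 = 5.150.

n = 5.15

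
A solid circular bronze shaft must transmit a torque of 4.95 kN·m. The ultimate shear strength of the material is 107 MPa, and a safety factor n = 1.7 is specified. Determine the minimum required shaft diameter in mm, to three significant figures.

d = 73.7 mm

Allowable shear stress τ_allow = 107/1.7 = 62.94 MPa.
For a solid shaft τ = 16T/(πd³), so d³ = 16T/(π τ_allow) = 16×4950000/(π×62.94) = 400500 mm³.
d = (400500)^(1/3) = 73.71 mm.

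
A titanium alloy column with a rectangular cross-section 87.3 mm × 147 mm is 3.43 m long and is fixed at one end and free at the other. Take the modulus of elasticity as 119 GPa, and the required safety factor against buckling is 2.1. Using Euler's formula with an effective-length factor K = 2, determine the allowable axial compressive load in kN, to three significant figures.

P_allow = 96.9 kN

Buckling occurs about the weak axis: I_min = h·b³/12 = 147×87.3³/12 = 8.150×10^6 mm⁴ (b = 87.3 mm is the smaller dimension).
Effective length L_e = KL = 2×3.43 m = 6860 mm.
Euler critical load P_cr = π²EI/L_e² = π²×119000×8.150×10^6/6860² = 203400 N.
P_allow = P_cr/n = 203400/2.1 = 96860 N.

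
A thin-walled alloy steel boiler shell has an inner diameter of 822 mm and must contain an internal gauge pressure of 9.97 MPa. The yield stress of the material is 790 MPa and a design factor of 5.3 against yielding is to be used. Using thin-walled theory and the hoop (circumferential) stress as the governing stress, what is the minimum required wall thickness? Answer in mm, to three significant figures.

σ_allow = 790/5.3 = 149.1 MPa.
Hoop stress σ_h = pD/(2t), so t = pD/(2σ_allow) = 9.97×822/(2×149.1) = 27.49 mm.

t = 27.5 mm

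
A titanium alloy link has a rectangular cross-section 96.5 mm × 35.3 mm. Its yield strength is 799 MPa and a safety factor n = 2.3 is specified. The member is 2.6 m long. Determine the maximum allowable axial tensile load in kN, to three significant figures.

F_allow = 1180 kN

σ_allow = 799/2.3 = 347.4 MPa.
A = 96.5×35.3 = 3406 mm².
F_allow = σ_allow × A = 347.4×3406 = 1.183×10^6 N.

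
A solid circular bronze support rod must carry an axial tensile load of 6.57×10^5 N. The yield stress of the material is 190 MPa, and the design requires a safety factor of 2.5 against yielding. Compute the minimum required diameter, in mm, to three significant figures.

Allowable stress σ_allow = 190/2.5 = 76.00 MPa.
Required area A = F/σ_allow = 657000/76.00 = 8645 mm².
A = πd²/4 → d = √(4A/π) = 104.9 mm.

d = 105 mm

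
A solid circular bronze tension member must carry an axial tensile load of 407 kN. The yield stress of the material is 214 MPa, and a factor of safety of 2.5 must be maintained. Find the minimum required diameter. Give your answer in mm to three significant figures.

d = 77.8 mm

Allowable stress σ_allow = 214/2.5 = 85.60 MPa.
Required area A = F/σ_allow = 407000/85.60 = 4755 mm².
A = πd²/4 → d = √(4A/π) = 77.81 mm.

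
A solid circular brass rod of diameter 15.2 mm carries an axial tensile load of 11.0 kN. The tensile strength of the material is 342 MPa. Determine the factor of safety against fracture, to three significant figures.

A = πd²/4 = 181.5 mm².
σ = F/A = 11000/181.5 = 60.62 MPa.
n = 342/60.62 = 5.642.

n = 5.64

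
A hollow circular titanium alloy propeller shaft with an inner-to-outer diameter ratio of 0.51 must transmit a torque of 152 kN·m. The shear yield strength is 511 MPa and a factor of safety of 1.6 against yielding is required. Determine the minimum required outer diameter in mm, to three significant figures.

d_o = 138 mm

τ_allow = 511/1.6 = 319.4 MPa.
For a hollow shaft τ = 16T/[πd_o³(1−k⁴)] with k = 0.51, so 1−k⁴ = 0.9323.
d_o³ = 16T/[π τ_allow (1−k⁴)] = 16×1.5200×10^8/(π×319.4×0.9323) = 2.600×10^6 mm³.
d_o = 137.5 mm.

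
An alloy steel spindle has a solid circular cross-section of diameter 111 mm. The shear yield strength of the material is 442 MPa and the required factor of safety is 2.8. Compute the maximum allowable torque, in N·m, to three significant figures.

τ_allow = 442/2.8 = 157.9 MPa.
For a solid shaft T_allow = τ_allow·πd³/16; πd³/16 = π×111³/16 = 268500 mm³.
T_allow = 157.9×268500 = 4.239×10^7 N·mm = 42390 N·m.

T_allow = 42400 N·m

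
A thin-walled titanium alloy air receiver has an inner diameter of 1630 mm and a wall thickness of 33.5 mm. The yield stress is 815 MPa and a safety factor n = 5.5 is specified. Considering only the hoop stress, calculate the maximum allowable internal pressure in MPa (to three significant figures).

p_allow = 6.09 MPa

σ_allow = 815/5.5 = 148.2 MPa.
σ_h = pD/(2t) → p_allow = 2σ_allow t/D = 2×148.2×33.5/1630 = 6.091 MPa.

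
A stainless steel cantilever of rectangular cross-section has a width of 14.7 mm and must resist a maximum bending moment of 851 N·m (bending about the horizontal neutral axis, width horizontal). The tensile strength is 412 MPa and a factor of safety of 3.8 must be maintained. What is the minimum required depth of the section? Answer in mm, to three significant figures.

σ_allow = 412/3.8 = 108.4 MPa.
For a rectangular section σ = 6M/(bh²), so h² = 6M/(b σ_allow) = 6×851000/(14.7×108.4) = 3204 mm².
h = 56.60 mm.

h = 56.6 mm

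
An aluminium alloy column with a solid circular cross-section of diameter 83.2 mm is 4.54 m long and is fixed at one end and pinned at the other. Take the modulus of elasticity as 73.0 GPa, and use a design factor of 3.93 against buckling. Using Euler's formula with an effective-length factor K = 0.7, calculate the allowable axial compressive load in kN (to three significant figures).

I = πd⁴/64 = π×83.2⁴/64 = 2.352×10^6 mm⁴.
Effective length L_e = KL = 0.7×4.54 m = 3178 mm.
Euler critical load P_cr = π²EI/L_e² = π²×73000×2.352×10^6/3178² = 167800 N.
P_allow = P_cr/n = 167800/3.93 = 42700 N.

P_allow = 42.7 kN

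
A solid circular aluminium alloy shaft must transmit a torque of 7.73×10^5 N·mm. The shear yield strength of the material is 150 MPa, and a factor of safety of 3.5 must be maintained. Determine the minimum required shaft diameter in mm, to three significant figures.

d = 45.1 mm

Allowable shear stress τ_allow = 150/3.5 = 42.86 MPa.
For a solid shaft τ = 16T/(πd³), so d³ = 16T/(π τ_allow) = 16×773000/(π×42.86) = 91860 mm³.
d = (91860)^(1/3) = 45.12 mm.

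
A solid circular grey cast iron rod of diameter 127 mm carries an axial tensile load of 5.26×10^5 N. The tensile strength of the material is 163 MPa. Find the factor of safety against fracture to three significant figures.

A = πd²/4 = 12670 mm².
σ = F/A = 526000/12670 = 41.52 MPa.
n = 163/41.52 = 3.926.

n = 3.93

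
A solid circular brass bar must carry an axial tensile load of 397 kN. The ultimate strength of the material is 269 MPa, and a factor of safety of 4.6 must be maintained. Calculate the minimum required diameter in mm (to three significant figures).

Allowable stress σ_allow = 269/4.6 = 58.48 MPa.
Required area A = F/σ_allow = 397000/58.48 = 6789 mm².
A = πd²/4 → d = √(4A/π) = 92.97 mm.

d = 93.0 mm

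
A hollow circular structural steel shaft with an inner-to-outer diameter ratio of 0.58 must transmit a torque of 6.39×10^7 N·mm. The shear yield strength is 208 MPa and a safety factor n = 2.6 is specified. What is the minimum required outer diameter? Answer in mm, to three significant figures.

τ_allow = 208/2.6 = 80.00 MPa.
For a hollow shaft τ = 16T/[πd_o³(1−k⁴)] with k = 0.58, so 1−k⁴ = 0.8868.
d_o³ = 16T/[π τ_allow (1−k⁴)] = 16×6.3900×10^7/(π×80.00×0.8868) = 4.587×10^6 mm³.
d_o = 166.2 mm.

d_o = 166 mm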